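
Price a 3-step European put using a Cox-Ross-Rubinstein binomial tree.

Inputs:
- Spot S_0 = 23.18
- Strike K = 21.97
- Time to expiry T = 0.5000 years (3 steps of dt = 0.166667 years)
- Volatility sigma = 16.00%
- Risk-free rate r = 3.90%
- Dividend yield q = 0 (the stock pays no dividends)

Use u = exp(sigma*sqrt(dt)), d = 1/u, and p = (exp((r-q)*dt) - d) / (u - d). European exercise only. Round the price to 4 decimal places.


Answer: Price = V(0,0) = 0.3774

Derivation:
dt = T/N = 0.166667
u = exp(sigma*sqrt(dt)) = 1.067500; d = 1/u = 0.936768
p = (exp((r-q)*dt) - d) / (u - d) = 0.533558
Discount per step: exp(-r*dt) = 0.993521
Stock lattice S(k, i) with i counting down-moves:
  k=0: S(0,0) = 23.1800
  k=1: S(1,0) = 24.7447; S(1,1) = 21.7143
  k=2: S(2,0) = 26.4149; S(2,1) = 23.1800; S(2,2) = 20.3412
  k=3: S(3,0) = 28.1979; S(3,1) = 24.7447; S(3,2) = 21.7143; S(3,3) = 19.0550
Terminal payoffs V(N, i) = max(K - S_T, 0):
  V(3,0) = 0.000000; V(3,1) = 0.000000; V(3,2) = 0.255720; V(3,3) = 2.914979
Backward induction: V(k, i) = exp(-r*dt) * [p * V(k+1, i) + (1-p) * V(k+1, i+1)].
  V(2,0) = exp(-r*dt) * [p*0.000000 + (1-p)*0.000000] = 0.000000
  V(2,1) = exp(-r*dt) * [p*0.000000 + (1-p)*0.255720] = 0.118506
  V(2,2) = exp(-r*dt) * [p*0.255720 + (1-p)*2.914979] = 1.486417
  V(1,0) = exp(-r*dt) * [p*0.000000 + (1-p)*0.118506] = 0.054918
  V(1,1) = exp(-r*dt) * [p*0.118506 + (1-p)*1.486417] = 0.751656
  V(0,0) = exp(-r*dt) * [p*0.054918 + (1-p)*0.751656] = 0.377445


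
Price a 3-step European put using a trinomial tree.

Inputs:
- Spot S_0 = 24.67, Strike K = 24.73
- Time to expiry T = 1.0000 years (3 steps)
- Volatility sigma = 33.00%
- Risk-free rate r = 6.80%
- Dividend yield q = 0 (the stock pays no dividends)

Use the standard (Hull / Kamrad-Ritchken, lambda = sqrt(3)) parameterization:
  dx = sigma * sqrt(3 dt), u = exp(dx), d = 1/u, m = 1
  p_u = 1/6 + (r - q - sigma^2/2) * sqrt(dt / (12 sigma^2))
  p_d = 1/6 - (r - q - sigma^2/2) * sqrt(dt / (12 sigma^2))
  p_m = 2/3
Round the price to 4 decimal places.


Answer: Price = V(0,0) = 2.1333

Derivation:
dt = T/N = 0.333333; dx = sigma*sqrt(3*dt) = 0.330000
u = exp(dx) = 1.390968; d = 1/u = 0.718924
p_u = 0.173510, p_m = 0.666667, p_d = 0.159823
Discount per step: exp(-r*dt) = 0.977588
Stock lattice S(k, j) with j the centered position index:
  k=0: S(0,+0) = 24.6700
  k=1: S(1,-1) = 17.7358; S(1,+0) = 24.6700; S(1,+1) = 34.3152
  k=2: S(2,-2) = 12.7507; S(2,-1) = 17.7358; S(2,+0) = 24.6700; S(2,+1) = 34.3152; S(2,+2) = 47.7313
  k=3: S(3,-3) = 9.1668; S(3,-2) = 12.7507; S(3,-1) = 17.7358; S(3,+0) = 24.6700; S(3,+1) = 34.3152; S(3,+2) = 47.7313; S(3,+3) = 66.3928
Terminal payoffs V(N, j) = max(K - S_T, 0):
  V(3,-3) = 15.563203; V(3,-2) = 11.979278; V(3,-1) = 6.994151; V(3,+0) = 0.060000; V(3,+1) = 0.000000; V(3,+2) = 0.000000; V(3,+3) = 0.000000
Backward induction: V(k, j) = exp(-r*dt) * [p_u * V(k+1, j+1) + p_m * V(k+1, j) + p_d * V(k+1, j-1)]
  V(2,-2) = exp(-r*dt) * [p_u*6.994151 + p_m*11.979278 + p_d*15.563203] = 11.425174
  V(2,-1) = exp(-r*dt) * [p_u*0.060000 + p_m*6.994151 + p_d*11.979278] = 6.440103
  V(2,+0) = exp(-r*dt) * [p_u*0.000000 + p_m*0.060000 + p_d*6.994151] = 1.131879
  V(2,+1) = exp(-r*dt) * [p_u*0.000000 + p_m*0.000000 + p_d*0.060000] = 0.009374
  V(2,+2) = exp(-r*dt) * [p_u*0.000000 + p_m*0.000000 + p_d*0.000000] = 0.000000
  V(1,-1) = exp(-r*dt) * [p_u*1.131879 + p_m*6.440103 + p_d*11.425174] = 6.174255
  V(1,+0) = exp(-r*dt) * [p_u*0.009374 + p_m*1.131879 + p_d*6.440103] = 1.745475
  V(1,+1) = exp(-r*dt) * [p_u*0.000000 + p_m*0.009374 + p_d*1.131879] = 0.182956
  V(0,+0) = exp(-r*dt) * [p_u*0.182956 + p_m*1.745475 + p_d*6.174255] = 2.133277


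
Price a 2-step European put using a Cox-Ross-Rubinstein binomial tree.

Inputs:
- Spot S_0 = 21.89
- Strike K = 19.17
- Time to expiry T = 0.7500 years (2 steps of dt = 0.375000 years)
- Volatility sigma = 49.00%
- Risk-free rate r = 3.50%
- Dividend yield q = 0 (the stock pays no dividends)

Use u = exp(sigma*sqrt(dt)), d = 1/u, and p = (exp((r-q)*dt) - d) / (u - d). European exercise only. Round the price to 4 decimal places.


dt = T/N = 0.375000
u = exp(sigma*sqrt(dt)) = 1.349943; d = 1/u = 0.740772
p = (exp((r-q)*dt) - d) / (u - d) = 0.447230
Discount per step: exp(-r*dt) = 0.986961
Stock lattice S(k, i) with i counting down-moves:
  k=0: S(0,0) = 21.8900
  k=1: S(1,0) = 29.5503; S(1,1) = 16.2155
  k=2: S(2,0) = 39.8912; S(2,1) = 21.8900; S(2,2) = 12.0120
Terminal payoffs V(N, i) = max(K - S_T, 0):
  V(2,0) = 0.000000; V(2,1) = 0.000000; V(2,2) = 7.158015
Backward induction: V(k, i) = exp(-r*dt) * [p * V(k+1, i) + (1-p) * V(k+1, i+1)].
  V(1,0) = exp(-r*dt) * [p*0.000000 + (1-p)*0.000000] = 0.000000
  V(1,1) = exp(-r*dt) * [p*0.000000 + (1-p)*7.158015] = 3.905144
  V(0,0) = exp(-r*dt) * [p*0.000000 + (1-p)*3.905144] = 2.130500

Answer: Price = V(0,0) = 2.1305


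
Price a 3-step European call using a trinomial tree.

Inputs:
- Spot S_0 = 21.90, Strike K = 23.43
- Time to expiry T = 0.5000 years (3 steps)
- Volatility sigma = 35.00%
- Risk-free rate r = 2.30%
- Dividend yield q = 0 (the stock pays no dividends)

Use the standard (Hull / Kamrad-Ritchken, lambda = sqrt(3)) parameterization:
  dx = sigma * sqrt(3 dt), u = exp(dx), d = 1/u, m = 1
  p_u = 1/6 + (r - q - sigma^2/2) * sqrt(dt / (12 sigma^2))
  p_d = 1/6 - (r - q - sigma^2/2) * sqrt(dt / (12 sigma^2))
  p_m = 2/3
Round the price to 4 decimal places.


dt = T/N = 0.166667; dx = sigma*sqrt(3*dt) = 0.247487
u = exp(dx) = 1.280803; d = 1/u = 0.780760
p_u = 0.153787, p_m = 0.666667, p_d = 0.179546
Discount per step: exp(-r*dt) = 0.996174
Stock lattice S(k, j) with j the centered position index:
  k=0: S(0,+0) = 21.9000
  k=1: S(1,-1) = 17.0986; S(1,+0) = 21.9000; S(1,+1) = 28.0496
  k=2: S(2,-2) = 13.3499; S(2,-1) = 17.0986; S(2,+0) = 21.9000; S(2,+1) = 28.0496; S(2,+2) = 35.9260
  k=3: S(3,-3) = 10.4231; S(3,-2) = 13.3499; S(3,-1) = 17.0986; S(3,+0) = 21.9000; S(3,+1) = 28.0496; S(3,+2) = 35.9260; S(3,+3) = 46.0141
Terminal payoffs V(N, j) = max(S_T - K, 0):
  V(3,-3) = 0.000000; V(3,-2) = 0.000000; V(3,-1) = 0.000000; V(3,+0) = 0.000000; V(3,+1) = 4.619590; V(3,+2) = 12.496004; V(3,+3) = 22.584141
Backward induction: V(k, j) = exp(-r*dt) * [p_u * V(k+1, j+1) + p_m * V(k+1, j) + p_d * V(k+1, j-1)]
  V(2,-2) = exp(-r*dt) * [p_u*0.000000 + p_m*0.000000 + p_d*0.000000] = 0.000000
  V(2,-1) = exp(-r*dt) * [p_u*0.000000 + p_m*0.000000 + p_d*0.000000] = 0.000000
  V(2,+0) = exp(-r*dt) * [p_u*4.619590 + p_m*0.000000 + p_d*0.000000] = 0.707716
  V(2,+1) = exp(-r*dt) * [p_u*12.496004 + p_m*4.619590 + p_d*0.000000] = 4.982317
  V(2,+2) = exp(-r*dt) * [p_u*22.584141 + p_m*12.496004 + p_d*4.619590] = 12.584916
  V(1,-1) = exp(-r*dt) * [p_u*0.707716 + p_m*0.000000 + p_d*0.000000] = 0.108421
  V(1,+0) = exp(-r*dt) * [p_u*4.982317 + p_m*0.707716 + p_d*0.000000] = 1.233290
  V(1,+1) = exp(-r*dt) * [p_u*12.584916 + p_m*4.982317 + p_d*0.707716] = 5.363412
  V(0,+0) = exp(-r*dt) * [p_u*5.363412 + p_m*1.233290 + p_d*0.108421] = 1.660109

Answer: Price = V(0,0) = 1.6601


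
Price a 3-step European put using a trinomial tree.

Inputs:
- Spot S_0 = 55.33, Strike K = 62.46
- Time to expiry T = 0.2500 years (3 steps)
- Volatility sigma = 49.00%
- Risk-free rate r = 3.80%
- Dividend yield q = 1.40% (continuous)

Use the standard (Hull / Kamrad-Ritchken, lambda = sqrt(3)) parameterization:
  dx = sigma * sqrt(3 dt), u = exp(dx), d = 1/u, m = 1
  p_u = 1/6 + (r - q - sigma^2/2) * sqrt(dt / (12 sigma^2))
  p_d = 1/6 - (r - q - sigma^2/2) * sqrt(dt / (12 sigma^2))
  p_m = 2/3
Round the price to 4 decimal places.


dt = T/N = 0.083333; dx = sigma*sqrt(3*dt) = 0.245000
u = exp(dx) = 1.277621; d = 1/u = 0.782705
p_u = 0.150332, p_m = 0.666667, p_d = 0.183002
Discount per step: exp(-r*dt) = 0.996838
Stock lattice S(k, j) with j the centered position index:
  k=0: S(0,+0) = 55.3300
  k=1: S(1,-1) = 43.3070; S(1,+0) = 55.3300; S(1,+1) = 70.6908
  k=2: S(2,-2) = 33.8966; S(2,-1) = 43.3070; S(2,+0) = 55.3300; S(2,+1) = 70.6908; S(2,+2) = 90.3161
  k=3: S(3,-3) = 26.5310; S(3,-2) = 33.8966; S(3,-1) = 43.3070; S(3,+0) = 55.3300; S(3,+1) = 70.6908; S(3,+2) = 90.3161; S(3,+3) = 115.3897
Terminal payoffs V(N, j) = max(K - S_T, 0):
  V(3,-3) = 35.928963; V(3,-2) = 28.563382; V(3,-1) = 19.152958; V(3,+0) = 7.130000; V(3,+1) = 0.000000; V(3,+2) = 0.000000; V(3,+3) = 0.000000
Backward induction: V(k, j) = exp(-r*dt) * [p_u * V(k+1, j+1) + p_m * V(k+1, j) + p_d * V(k+1, j-1)]
  V(2,-2) = exp(-r*dt) * [p_u*19.152958 + p_m*28.563382 + p_d*35.928963] = 28.406515
  V(2,-1) = exp(-r*dt) * [p_u*7.130000 + p_m*19.152958 + p_d*28.563382] = 19.007365
  V(2,+0) = exp(-r*dt) * [p_u*0.000000 + p_m*7.130000 + p_d*19.152958] = 8.232247
  V(2,+1) = exp(-r*dt) * [p_u*0.000000 + p_m*0.000000 + p_d*7.130000] = 1.300677
  V(2,+2) = exp(-r*dt) * [p_u*0.000000 + p_m*0.000000 + p_d*0.000000] = 0.000000
  V(1,-1) = exp(-r*dt) * [p_u*8.232247 + p_m*19.007365 + p_d*28.406515] = 19.047173
  V(1,+0) = exp(-r*dt) * [p_u*1.300677 + p_m*8.232247 + p_d*19.007365] = 9.133110
  V(1,+1) = exp(-r*dt) * [p_u*0.000000 + p_m*1.300677 + p_d*8.232247] = 2.366128
  V(0,+0) = exp(-r*dt) * [p_u*2.366128 + p_m*9.133110 + p_d*19.047173] = 9.898714

Answer: Price = V(0,0) = 9.8987


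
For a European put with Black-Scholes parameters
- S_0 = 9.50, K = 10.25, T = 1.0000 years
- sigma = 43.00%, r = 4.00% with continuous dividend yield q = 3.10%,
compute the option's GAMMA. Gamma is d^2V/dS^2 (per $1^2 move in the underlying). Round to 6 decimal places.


Answer: Gamma = 0.094513

Derivation:
d1 = 0.0592188210; d2 = -0.3707811790
phi(d1) = 0.3982433742; exp(-qT) = 0.9694755731; exp(-rT) = 0.9607894392
Gamma = exp(-qT) * phi(d1) / (S * sigma * sqrt(T)) = 0.9694755731 * 0.3982433742 / (9.5000 * 0.4300 * 1.0000000000) = 0.094513


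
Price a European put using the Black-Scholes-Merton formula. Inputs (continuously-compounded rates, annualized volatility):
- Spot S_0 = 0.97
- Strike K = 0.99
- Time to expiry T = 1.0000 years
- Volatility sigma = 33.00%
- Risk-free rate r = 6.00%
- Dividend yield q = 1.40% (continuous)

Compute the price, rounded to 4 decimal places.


d1 = (ln(S/K) + (r - q + 0.5*sigma^2) * T) / (sigma * sqrt(T)) = 0.24254887
d2 = d1 - sigma * sqrt(T) = -0.08745113
exp(-rT) = 0.94176453; exp(-qT) = 0.98609754
P = K * exp(-rT) * N(-d2) - S_0 * exp(-qT) * N(-d1)
N(-d1) = 0.40417745; N(-d2) = 0.53484353
P = 0.9900 * 0.94176453 * 0.53484353 - 0.9700 * 0.98609754 * 0.40417745 = 0.1121

Answer: Price = 0.1121


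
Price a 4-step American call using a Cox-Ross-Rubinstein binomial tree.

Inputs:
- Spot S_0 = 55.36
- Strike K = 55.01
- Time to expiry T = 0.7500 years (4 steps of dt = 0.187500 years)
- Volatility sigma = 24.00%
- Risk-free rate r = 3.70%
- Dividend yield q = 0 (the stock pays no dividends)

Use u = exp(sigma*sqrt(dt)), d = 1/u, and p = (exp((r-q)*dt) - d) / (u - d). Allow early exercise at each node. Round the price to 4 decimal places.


dt = T/N = 0.187500
u = exp(sigma*sqrt(dt)) = 1.109515; d = 1/u = 0.901295
p = (exp((r-q)*dt) - d) / (u - d) = 0.507476
Discount per step: exp(-r*dt) = 0.993087
Stock lattice S(k, i) with i counting down-moves:
  k=0: S(0,0) = 55.3600
  k=1: S(1,0) = 61.4228; S(1,1) = 49.8957
  k=2: S(2,0) = 68.1495; S(2,1) = 55.3600; S(2,2) = 44.9707
  k=3: S(3,0) = 75.6129; S(3,1) = 61.4228; S(3,2) = 49.8957; S(3,3) = 40.5319
  k=4: S(4,0) = 83.8936; S(4,1) = 68.1495; S(4,2) = 55.3600; S(4,3) = 44.9707; S(4,4) = 36.5311
Terminal payoffs V(N, i) = max(S_T - K, 0):
  V(4,0) = 28.883615; V(4,1) = 13.139472; V(4,2) = 0.350000; V(4,3) = 0.000000; V(4,4) = 0.000000
Backward induction: V(k, i) = exp(-r*dt) * [p * V(k+1, i) + (1-p) * V(k+1, i+1)]; then take max(V_cont, immediate exercise) for American.
  V(3,0) = exp(-r*dt) * [p*28.883615 + (1-p)*13.139472] = 20.983177; exercise = 20.602866; V(3,0) = max -> 20.983177
  V(3,1) = exp(-r*dt) * [p*13.139472 + (1-p)*0.350000] = 6.793066; exercise = 6.412754; V(3,1) = max -> 6.793066
  V(3,2) = exp(-r*dt) * [p*0.350000 + (1-p)*0.000000] = 0.176389; exercise = 0.000000; V(3,2) = max -> 0.176389
  V(3,3) = exp(-r*dt) * [p*0.000000 + (1-p)*0.000000] = 0.000000; exercise = 0.000000; V(3,3) = max -> 0.000000
  V(2,0) = exp(-r*dt) * [p*20.983177 + (1-p)*6.793066] = 13.897465; exercise = 13.139472; V(2,0) = max -> 13.897465
  V(2,1) = exp(-r*dt) * [p*6.793066 + (1-p)*0.176389] = 3.509763; exercise = 0.350000; V(2,1) = max -> 3.509763
  V(2,2) = exp(-r*dt) * [p*0.176389 + (1-p)*0.000000] = 0.088894; exercise = 0.000000; V(2,2) = max -> 0.088894
  V(1,0) = exp(-r*dt) * [p*13.897465 + (1-p)*3.509763] = 8.720568; exercise = 6.412754; V(1,0) = max -> 8.720568
  V(1,1) = exp(-r*dt) * [p*3.509763 + (1-p)*0.088894] = 1.812288; exercise = 0.000000; V(1,1) = max -> 1.812288
  V(0,0) = exp(-r*dt) * [p*8.720568 + (1-p)*1.812288] = 5.281312; exercise = 0.350000; V(0,0) = max -> 5.281312

Answer: Price = V(0,0) = 5.2813


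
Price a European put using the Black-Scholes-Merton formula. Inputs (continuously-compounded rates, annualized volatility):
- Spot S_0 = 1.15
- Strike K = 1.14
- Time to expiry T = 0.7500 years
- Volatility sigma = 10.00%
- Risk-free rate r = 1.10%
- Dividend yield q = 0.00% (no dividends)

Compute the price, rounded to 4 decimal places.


Answer: Price = 0.0305

Derivation:
d1 = (ln(S/K) + (r - q + 0.5*sigma^2) * T) / (sigma * sqrt(T)) = 0.23941191
d2 = d1 - sigma * sqrt(T) = 0.15280937
exp(-rT) = 0.99178394; exp(-qT) = 1.00000000
P = K * exp(-rT) * N(-d2) - S_0 * exp(-qT) * N(-d1)
N(-d1) = 0.40539310; N(-d2) = 0.43927430
P = 1.1400 * 0.99178394 * 0.43927430 - 1.1500 * 1.00000000 * 0.40539310 = 0.0305


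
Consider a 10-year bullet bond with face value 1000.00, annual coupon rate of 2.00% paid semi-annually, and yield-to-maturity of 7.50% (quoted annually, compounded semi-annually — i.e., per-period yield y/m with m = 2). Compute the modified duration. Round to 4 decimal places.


Coupon per period c = face * coupon_rate / m = 10.000000
Periods per year m = 2; per-period yield y/m = 0.037500
Number of cashflows N = 20
Cashflows (t years, CF_t, discount factor 1/(1+y/m)^(m*t), PV):
  t = 0.5000: CF_t = 10.000000, DF = 0.963855, PV = 9.638554
  t = 1.0000: CF_t = 10.000000, DF = 0.929017, PV = 9.290173
  t = 1.5000: CF_t = 10.000000, DF = 0.895438, PV = 8.954383
  t = 2.0000: CF_t = 10.000000, DF = 0.863073, PV = 8.630731
  t = 2.5000: CF_t = 10.000000, DF = 0.831878, PV = 8.318777
  t = 3.0000: CF_t = 10.000000, DF = 0.801810, PV = 8.018098
  t = 3.5000: CF_t = 10.000000, DF = 0.772829, PV = 7.728287
  t = 4.0000: CF_t = 10.000000, DF = 0.744895, PV = 7.448952
  t = 4.5000: CF_t = 10.000000, DF = 0.717971, PV = 7.179712
  t = 5.0000: CF_t = 10.000000, DF = 0.692020, PV = 6.920205
  t = 5.5000: CF_t = 10.000000, DF = 0.667008, PV = 6.670077
  t = 6.0000: CF_t = 10.000000, DF = 0.642899, PV = 6.428990
  t = 6.5000: CF_t = 10.000000, DF = 0.619662, PV = 6.196617
  t = 7.0000: CF_t = 10.000000, DF = 0.597264, PV = 5.972643
  t = 7.5000: CF_t = 10.000000, DF = 0.575676, PV = 5.756764
  t = 8.0000: CF_t = 10.000000, DF = 0.554869, PV = 5.548688
  t = 8.5000: CF_t = 10.000000, DF = 0.534813, PV = 5.348133
  t = 9.0000: CF_t = 10.000000, DF = 0.515483, PV = 5.154827
  t = 9.5000: CF_t = 10.000000, DF = 0.496851, PV = 4.968508
  t = 10.0000: CF_t = 1010.000000, DF = 0.478892, PV = 483.681265
Price P = sum_t PV_t = 617.854384
First compute Macaulay numerator sum_t t * PV_t:
  t * PV_t at t = 0.5000: 4.819277
  t * PV_t at t = 1.0000: 9.290173
  t * PV_t at t = 1.5000: 13.431575
  t * PV_t at t = 2.0000: 17.261462
  t * PV_t at t = 2.5000: 20.796942
  t * PV_t at t = 3.0000: 24.054294
  t * PV_t at t = 3.5000: 27.049006
  t * PV_t at t = 4.0000: 29.795807
  t * PV_t at t = 4.5000: 32.308706
  t * PV_t at t = 5.0000: 34.601024
  t * PV_t at t = 5.5000: 36.685423
  t * PV_t at t = 6.0000: 38.573939
  t * PV_t at t = 6.5000: 40.278008
  t * PV_t at t = 7.0000: 41.808498
  t * PV_t at t = 7.5000: 43.175729
  t * PV_t at t = 8.0000: 44.389505
  t * PV_t at t = 8.5000: 45.459131
  t * PV_t at t = 9.0000: 46.393444
  t * PV_t at t = 9.5000: 47.200826
  t * PV_t at t = 10.0000: 4836.812655
Macaulay duration D = 5434.185424 / 617.854384 = 8.795253
Modified duration = D / (1 + y/m) = 8.795253 / (1 + 0.037500) = 8.477352

Answer: Modified duration = 8.4774


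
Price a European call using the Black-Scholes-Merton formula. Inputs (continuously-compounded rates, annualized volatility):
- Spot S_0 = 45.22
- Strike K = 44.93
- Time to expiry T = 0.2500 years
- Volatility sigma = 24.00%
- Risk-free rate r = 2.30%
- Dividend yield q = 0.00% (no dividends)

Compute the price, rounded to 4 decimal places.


Answer: Price = 2.4353

Derivation:
d1 = (ln(S/K) + (r - q + 0.5*sigma^2) * T) / (sigma * sqrt(T)) = 0.16153120
d2 = d1 - sigma * sqrt(T) = 0.04153120
exp(-rT) = 0.99426650; exp(-qT) = 1.00000000
C = S_0 * exp(-qT) * N(d1) - K * exp(-rT) * N(d2)
N(d1) = 0.56416248; N(d2) = 0.51656379
C = 45.2200 * 1.00000000 * 0.56416248 - 44.9300 * 0.99426650 * 0.51656379 = 2.4353


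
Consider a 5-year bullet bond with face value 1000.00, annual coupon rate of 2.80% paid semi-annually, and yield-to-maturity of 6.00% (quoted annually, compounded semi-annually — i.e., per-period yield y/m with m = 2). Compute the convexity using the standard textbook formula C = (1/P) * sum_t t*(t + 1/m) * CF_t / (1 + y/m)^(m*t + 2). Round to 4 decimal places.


Answer: Convexity = 23.6760

Derivation:
Coupon per period c = face * coupon_rate / m = 14.000000
Periods per year m = 2; per-period yield y/m = 0.030000
Number of cashflows N = 10
Cashflows (t years, CF_t, discount factor 1/(1+y/m)^(m*t), PV):
  t = 0.5000: CF_t = 14.000000, DF = 0.970874, PV = 13.592233
  t = 1.0000: CF_t = 14.000000, DF = 0.942596, PV = 13.196343
  t = 1.5000: CF_t = 14.000000, DF = 0.915142, PV = 12.811983
  t = 2.0000: CF_t = 14.000000, DF = 0.888487, PV = 12.438819
  t = 2.5000: CF_t = 14.000000, DF = 0.862609, PV = 12.076523
  t = 3.0000: CF_t = 14.000000, DF = 0.837484, PV = 11.724780
  t = 3.5000: CF_t = 14.000000, DF = 0.813092, PV = 11.383281
  t = 4.0000: CF_t = 14.000000, DF = 0.789409, PV = 11.051729
  t = 4.5000: CF_t = 14.000000, DF = 0.766417, PV = 10.729834
  t = 5.0000: CF_t = 1014.000000, DF = 0.744094, PV = 754.511230
Price P = sum_t PV_t = 863.516755
Convexity numerator sum_t t*(t + 1/m) * CF_t / (1+y/m)^(m*t + 2):
  t = 0.5000: term = 6.405992
  t = 1.0000: term = 18.658228
  t = 1.5000: term = 36.229569
  t = 2.0000: term = 58.623898
  t = 2.5000: term = 85.374609
  t = 3.0000: term = 116.043157
  t = 3.5000: term = 150.217680
  t = 4.0000: term = 187.511667
  t = 4.5000: term = 227.562702
  t = 5.0000: term = 19557.977959
Convexity = (1/P) * sum = 20444.605460 / 863.516755 = 23.675980


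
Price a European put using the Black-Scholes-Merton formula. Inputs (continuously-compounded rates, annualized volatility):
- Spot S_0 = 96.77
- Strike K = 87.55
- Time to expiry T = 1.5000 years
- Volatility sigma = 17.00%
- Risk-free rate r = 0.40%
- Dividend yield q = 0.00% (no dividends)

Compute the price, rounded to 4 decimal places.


Answer: Price = 3.7120

Derivation:
d1 = (ln(S/K) + (r - q + 0.5*sigma^2) * T) / (sigma * sqrt(T)) = 0.61382277
d2 = d1 - sigma * sqrt(T) = 0.40561615
exp(-rT) = 0.99401796; exp(-qT) = 1.00000000
P = K * exp(-rT) * N(-d2) - S_0 * exp(-qT) * N(-d1)
N(-d1) = 0.26966622; N(-d2) = 0.34251233
P = 87.5500 * 0.99401796 * 0.34251233 - 96.7700 * 1.00000000 * 0.26966622 = 3.7120


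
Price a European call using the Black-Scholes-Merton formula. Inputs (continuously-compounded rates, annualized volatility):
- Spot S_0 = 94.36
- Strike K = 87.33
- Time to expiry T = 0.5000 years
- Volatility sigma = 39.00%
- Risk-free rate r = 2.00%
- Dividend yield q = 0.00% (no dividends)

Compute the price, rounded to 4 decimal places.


d1 = (ln(S/K) + (r - q + 0.5*sigma^2) * T) / (sigma * sqrt(T)) = 0.45489886
d2 = d1 - sigma * sqrt(T) = 0.17912722
exp(-rT) = 0.99004983; exp(-qT) = 1.00000000
C = S_0 * exp(-qT) * N(d1) - K * exp(-rT) * N(d2)
N(d1) = 0.67540900; N(d2) = 0.57108110
C = 94.3600 * 1.00000000 * 0.67540900 - 87.3300 * 0.99004983 * 0.57108110 = 14.3553

Answer: Price = 14.3553


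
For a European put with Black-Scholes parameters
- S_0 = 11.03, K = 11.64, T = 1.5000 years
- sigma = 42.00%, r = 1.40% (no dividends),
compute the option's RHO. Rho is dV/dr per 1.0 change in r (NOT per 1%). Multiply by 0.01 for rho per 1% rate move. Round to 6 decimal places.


Answer: Rho = -10.701133

Derivation:
d1 = 0.1933763110; d2 = -0.3210165350
phi(d1) = 0.3915524769; exp(-qT) = 1.0000000000; exp(-rT) = 0.9792189646
N(-d2) = 0.6259010698
Rho = -K*T*exp(-rT)*N(-d2) = -11.6400 * 1.5000 * 0.9792189646 * 0.6259010698 = -10.701133


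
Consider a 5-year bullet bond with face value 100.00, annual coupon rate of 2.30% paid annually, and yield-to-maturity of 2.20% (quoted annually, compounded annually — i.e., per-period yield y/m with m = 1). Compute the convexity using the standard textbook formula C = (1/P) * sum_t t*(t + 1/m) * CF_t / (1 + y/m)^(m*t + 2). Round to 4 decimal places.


Coupon per period c = face * coupon_rate / m = 2.300000
Periods per year m = 1; per-period yield y/m = 0.022000
Number of cashflows N = 5
Cashflows (t years, CF_t, discount factor 1/(1+y/m)^(m*t), PV):
  t = 1.0000: CF_t = 2.300000, DF = 0.978474, PV = 2.250489
  t = 2.0000: CF_t = 2.300000, DF = 0.957411, PV = 2.202044
  t = 3.0000: CF_t = 2.300000, DF = 0.936801, PV = 2.154642
  t = 4.0000: CF_t = 2.300000, DF = 0.916635, PV = 2.108260
  t = 5.0000: CF_t = 102.300000, DF = 0.896903, PV = 91.753186
Price P = sum_t PV_t = 100.468622
Convexity numerator sum_t t*(t + 1/m) * CF_t / (1+y/m)^(m*t + 2):
  t = 1.0000: term = 4.309284
  t = 2.0000: term = 12.649562
  t = 3.0000: term = 24.754525
  t = 4.0000: term = 40.369415
  t = 5.0000: term = 2635.364053
Convexity = (1/P) * sum = 2717.446841 / 100.468622 = 27.047717

Answer: Convexity = 27.0477


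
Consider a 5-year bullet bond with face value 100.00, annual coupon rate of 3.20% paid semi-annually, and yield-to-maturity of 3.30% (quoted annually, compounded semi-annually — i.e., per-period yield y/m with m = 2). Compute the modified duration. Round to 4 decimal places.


Coupon per period c = face * coupon_rate / m = 1.600000
Periods per year m = 2; per-period yield y/m = 0.016500
Number of cashflows N = 10
Cashflows (t years, CF_t, discount factor 1/(1+y/m)^(m*t), PV):
  t = 0.5000: CF_t = 1.600000, DF = 0.983768, PV = 1.574029
  t = 1.0000: CF_t = 1.600000, DF = 0.967799, PV = 1.548479
  t = 1.5000: CF_t = 1.600000, DF = 0.952090, PV = 1.523343
  t = 2.0000: CF_t = 1.600000, DF = 0.936635, PV = 1.498616
  t = 2.5000: CF_t = 1.600000, DF = 0.921432, PV = 1.474291
  t = 3.0000: CF_t = 1.600000, DF = 0.906475, PV = 1.450360
  t = 3.5000: CF_t = 1.600000, DF = 0.891761, PV = 1.426817
  t = 4.0000: CF_t = 1.600000, DF = 0.877285, PV = 1.403657
  t = 4.5000: CF_t = 1.600000, DF = 0.863045, PV = 1.380872
  t = 5.0000: CF_t = 101.600000, DF = 0.849036, PV = 86.262071
Price P = sum_t PV_t = 99.542534
First compute Macaulay numerator sum_t t * PV_t:
  t * PV_t at t = 0.5000: 0.787014
  t * PV_t at t = 1.0000: 1.548479
  t * PV_t at t = 1.5000: 2.285015
  t * PV_t at t = 2.0000: 2.997233
  t * PV_t at t = 2.5000: 3.685726
  t * PV_t at t = 3.0000: 4.351079
  t * PV_t at t = 3.5000: 4.993860
  t * PV_t at t = 4.0000: 5.614627
  t * PV_t at t = 4.5000: 6.213926
  t * PV_t at t = 5.0000: 431.310353
Macaulay duration D = 463.787311 / 99.542534 = 4.659187
Modified duration = D / (1 + y/m) = 4.659187 / (1 + 0.016500) = 4.583559

Answer: Modified duration = 4.5836


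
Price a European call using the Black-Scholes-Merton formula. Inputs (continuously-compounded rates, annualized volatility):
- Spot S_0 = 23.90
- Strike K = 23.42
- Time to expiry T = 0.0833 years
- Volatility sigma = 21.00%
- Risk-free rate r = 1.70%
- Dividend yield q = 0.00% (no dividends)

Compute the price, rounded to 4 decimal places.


Answer: Price = 0.8644

Derivation:
d1 = (ln(S/K) + (r - q + 0.5*sigma^2) * T) / (sigma * sqrt(T)) = 0.38840291
d2 = d1 - sigma * sqrt(T) = 0.32779326
exp(-rT) = 0.99858490; exp(-qT) = 1.00000000
C = S_0 * exp(-qT) * N(d1) - K * exp(-rT) * N(d2)
N(d1) = 0.65114106; N(d2) = 0.62846601
C = 23.9000 * 1.00000000 * 0.65114106 - 23.4200 * 0.99858490 * 0.62846601 = 0.8644


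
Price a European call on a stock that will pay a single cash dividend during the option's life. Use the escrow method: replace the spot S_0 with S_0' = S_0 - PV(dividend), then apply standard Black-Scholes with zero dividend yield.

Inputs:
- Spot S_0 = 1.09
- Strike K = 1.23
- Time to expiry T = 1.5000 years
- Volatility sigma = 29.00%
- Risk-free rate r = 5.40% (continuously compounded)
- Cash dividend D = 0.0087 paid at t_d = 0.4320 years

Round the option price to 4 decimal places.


Answer: Price = 0.1312

Derivation:
PV(D) = D * exp(-r * t_d) = 0.0087 * 0.97694199 = 0.00849940
S_0' = S_0 - PV(D) = 1.0900 - 0.00849940 = 1.08150060
d1 = (ln(S_0'/K) + (r + sigma^2/2)*T) / (sigma*sqrt(T)) = 0.04338794
d2 = d1 - sigma*sqrt(T) = -0.31178807
exp(-rT) = 0.92219369
N(d1) = 0.51730386; N(d2) = 0.37760080
C = S_0' * N(d1) - K * exp(-rT) * N(d2) = 1.08150060 * 0.51730386 - 1.2300 * 0.92219369 * 0.37760080 = 0.1312


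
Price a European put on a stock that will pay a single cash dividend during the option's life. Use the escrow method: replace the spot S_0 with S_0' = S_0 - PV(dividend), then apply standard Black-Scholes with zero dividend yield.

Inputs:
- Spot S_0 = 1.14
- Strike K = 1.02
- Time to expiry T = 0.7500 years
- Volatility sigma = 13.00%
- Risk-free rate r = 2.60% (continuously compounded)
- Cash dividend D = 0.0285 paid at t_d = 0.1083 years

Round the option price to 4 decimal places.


PV(D) = D * exp(-r * t_d) = 0.0285 * 0.99718816 = 0.02841986
S_0' = S_0 - PV(D) = 1.1400 - 0.02841986 = 1.11158014
d1 = (ln(S_0'/K) + (r + sigma^2/2)*T) / (sigma*sqrt(T)) = 0.99319722
d2 = d1 - sigma*sqrt(T) = 0.88061392
exp(-rT) = 0.98068890
N(-d1) = 0.16030693; N(-d2) = 0.18926341
P = K * exp(-rT) * N(-d2) - S_0' * N(-d1) = 1.0200 * 0.98068890 * 0.18926341 - 1.11158014 * 0.16030693 = 0.0111

Answer: Price = 0.0111


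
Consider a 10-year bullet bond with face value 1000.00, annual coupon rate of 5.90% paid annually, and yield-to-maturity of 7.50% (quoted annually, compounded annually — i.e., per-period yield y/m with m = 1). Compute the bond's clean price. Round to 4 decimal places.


Answer: Price = 890.1747

Derivation:
Coupon per period c = face * coupon_rate / m = 59.000000
Periods per year m = 1; per-period yield y/m = 0.075000
Number of cashflows N = 10
Cashflows (t years, CF_t, discount factor 1/(1+y/m)^(m*t), PV):
  t = 1.0000: CF_t = 59.000000, DF = 0.930233, PV = 54.883721
  t = 2.0000: CF_t = 59.000000, DF = 0.865333, PV = 51.054624
  t = 3.0000: CF_t = 59.000000, DF = 0.804961, PV = 47.492674
  t = 4.0000: CF_t = 59.000000, DF = 0.748801, PV = 44.179231
  t = 5.0000: CF_t = 59.000000, DF = 0.696559, PV = 41.096959
  t = 6.0000: CF_t = 59.000000, DF = 0.647962, PV = 38.229730
  t = 7.0000: CF_t = 59.000000, DF = 0.602755, PV = 35.562539
  t = 8.0000: CF_t = 59.000000, DF = 0.560702, PV = 33.081432
  t = 9.0000: CF_t = 59.000000, DF = 0.521583, PV = 30.773425
  t = 10.0000: CF_t = 1059.000000, DF = 0.485194, PV = 513.820370
Price P = sum_t PV_t = 890.174705


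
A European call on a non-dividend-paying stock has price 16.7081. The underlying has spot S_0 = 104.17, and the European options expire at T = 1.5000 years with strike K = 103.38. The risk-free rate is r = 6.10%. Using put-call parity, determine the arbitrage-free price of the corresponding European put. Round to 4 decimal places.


Put-call parity: C - P = S_0 * exp(-qT) - K * exp(-rT).
S_0 * exp(-qT) = 104.1700 * 1.00000000 = 104.17000000
K * exp(-rT) = 103.3800 * 0.91256132 = 94.34058886
P = C - S*exp(-qT) + K*exp(-rT)
P = 16.7081 - 104.17000000 + 94.34058886 = 6.8787

Answer: Put price = 6.8787


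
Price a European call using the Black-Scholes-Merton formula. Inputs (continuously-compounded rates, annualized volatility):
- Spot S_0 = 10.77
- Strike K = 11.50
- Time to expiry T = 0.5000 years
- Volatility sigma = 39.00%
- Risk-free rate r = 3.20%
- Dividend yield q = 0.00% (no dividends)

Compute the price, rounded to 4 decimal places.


Answer: Price = 0.9568

Derivation:
d1 = (ln(S/K) + (r - q + 0.5*sigma^2) * T) / (sigma * sqrt(T)) = -0.04190984
d2 = d1 - sigma * sqrt(T) = -0.31768148
exp(-rT) = 0.98412732; exp(-qT) = 1.00000000
C = S_0 * exp(-qT) * N(d1) - K * exp(-rT) * N(d2)
N(d1) = 0.48328529; N(d2) = 0.37536328
C = 10.7700 * 1.00000000 * 0.48328529 - 11.5000 * 0.98412732 * 0.37536328 = 0.9568


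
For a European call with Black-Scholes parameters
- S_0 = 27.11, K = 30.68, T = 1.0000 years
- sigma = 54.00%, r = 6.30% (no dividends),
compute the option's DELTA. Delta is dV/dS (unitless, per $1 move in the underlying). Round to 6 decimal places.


d1 = 0.1575771982; d2 = -0.3824228018
phi(d1) = 0.3940199171; exp(-qT) = 1.0000000000; exp(-rT) = 0.9389434737
N(d1) = 0.5626050139
Delta = exp(-qT) * N(d1) = 1.0000000000 * 0.5626050139 = 0.562605

Answer: Delta = 0.562605


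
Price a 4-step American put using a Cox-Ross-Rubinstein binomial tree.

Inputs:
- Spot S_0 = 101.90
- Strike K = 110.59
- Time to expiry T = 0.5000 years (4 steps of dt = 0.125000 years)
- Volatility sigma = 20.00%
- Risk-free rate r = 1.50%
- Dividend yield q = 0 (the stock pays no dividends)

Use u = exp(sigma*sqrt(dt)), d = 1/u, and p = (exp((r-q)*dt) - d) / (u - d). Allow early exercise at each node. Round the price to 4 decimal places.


dt = T/N = 0.125000
u = exp(sigma*sqrt(dt)) = 1.073271; d = 1/u = 0.931731
p = (exp((r-q)*dt) - d) / (u - d) = 0.495589
Discount per step: exp(-r*dt) = 0.998127
Stock lattice S(k, i) with i counting down-moves:
  k=0: S(0,0) = 101.9000
  k=1: S(1,0) = 109.3663; S(1,1) = 94.9434
  k=2: S(2,0) = 117.3796; S(2,1) = 101.9000; S(2,2) = 88.4618
  k=3: S(3,0) = 125.9801; S(3,1) = 109.3663; S(3,2) = 94.9434; S(3,3) = 82.4226
  k=4: S(4,0) = 135.2107; S(4,1) = 117.3796; S(4,2) = 101.9000; S(4,3) = 88.4618; S(4,4) = 76.7957
Terminal payoffs V(N, i) = max(K - S_T, 0):
  V(4,0) = 0.000000; V(4,1) = 0.000000; V(4,2) = 8.690000; V(4,3) = 22.128221; V(4,4) = 33.794256
Backward induction: V(k, i) = exp(-r*dt) * [p * V(k+1, i) + (1-p) * V(k+1, i+1)]; then take max(V_cont, immediate exercise) for American.
  V(3,0) = exp(-r*dt) * [p*0.000000 + (1-p)*0.000000] = 0.000000; exercise = 0.000000; V(3,0) = max -> 0.000000
  V(3,1) = exp(-r*dt) * [p*0.000000 + (1-p)*8.690000] = 4.375118; exercise = 1.223720; V(3,1) = max -> 4.375118
  V(3,2) = exp(-r*dt) * [p*8.690000 + (1-p)*22.128221] = 15.439406; exercise = 15.646568; V(3,2) = max -> 15.646568
  V(3,3) = exp(-r*dt) * [p*22.128221 + (1-p)*33.794256] = 27.960219; exercise = 28.167381; V(3,3) = max -> 28.167381
  V(2,0) = exp(-r*dt) * [p*0.000000 + (1-p)*4.375118] = 2.202722; exercise = 0.000000; V(2,0) = max -> 2.202722
  V(2,1) = exp(-r*dt) * [p*4.375118 + (1-p)*15.646568] = 10.041712; exercise = 8.690000; V(2,1) = max -> 10.041712
  V(2,2) = exp(-r*dt) * [p*15.646568 + (1-p)*28.167381] = 21.921059; exercise = 22.128221; V(2,2) = max -> 22.128221
  V(1,0) = exp(-r*dt) * [p*2.202722 + (1-p)*10.041712] = 6.145259; exercise = 1.223720; V(1,0) = max -> 6.145259
  V(1,1) = exp(-r*dt) * [p*10.041712 + (1-p)*22.128221] = 16.108045; exercise = 15.646568; V(1,1) = max -> 16.108045
  V(0,0) = exp(-r*dt) * [p*6.145259 + (1-p)*16.108045] = 11.149669; exercise = 8.690000; V(0,0) = max -> 11.149669

Answer: Price = V(0,0) = 11.1497


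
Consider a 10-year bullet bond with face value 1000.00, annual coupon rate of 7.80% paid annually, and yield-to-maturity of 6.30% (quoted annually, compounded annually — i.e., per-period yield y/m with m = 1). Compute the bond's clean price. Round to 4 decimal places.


Answer: Price = 1108.8490

Derivation:
Coupon per period c = face * coupon_rate / m = 78.000000
Periods per year m = 1; per-period yield y/m = 0.063000
Number of cashflows N = 10
Cashflows (t years, CF_t, discount factor 1/(1+y/m)^(m*t), PV):
  t = 1.0000: CF_t = 78.000000, DF = 0.940734, PV = 73.377234
  t = 2.0000: CF_t = 78.000000, DF = 0.884980, PV = 69.028442
  t = 3.0000: CF_t = 78.000000, DF = 0.832531, PV = 64.937387
  t = 4.0000: CF_t = 78.000000, DF = 0.783190, PV = 61.088793
  t = 5.0000: CF_t = 78.000000, DF = 0.736773, PV = 57.468291
  t = 6.0000: CF_t = 78.000000, DF = 0.693107, PV = 54.062362
  t = 7.0000: CF_t = 78.000000, DF = 0.652029, PV = 50.858290
  t = 8.0000: CF_t = 78.000000, DF = 0.613386, PV = 47.844111
  t = 9.0000: CF_t = 78.000000, DF = 0.577033, PV = 45.008571
  t = 10.0000: CF_t = 1078.000000, DF = 0.542834, PV = 585.175474
Price P = sum_t PV_t = 1108.848954


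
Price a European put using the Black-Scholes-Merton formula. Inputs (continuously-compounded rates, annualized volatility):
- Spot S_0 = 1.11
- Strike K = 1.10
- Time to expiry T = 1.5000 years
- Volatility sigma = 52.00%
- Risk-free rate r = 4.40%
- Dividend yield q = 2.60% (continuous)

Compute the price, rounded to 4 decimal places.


d1 = (ln(S/K) + (r - q + 0.5*sigma^2) * T) / (sigma * sqrt(T)) = 0.37503860
d2 = d1 - sigma * sqrt(T) = -0.26182873
exp(-rT) = 0.93613086; exp(-qT) = 0.96175071
P = K * exp(-rT) * N(-d2) - S_0 * exp(-qT) * N(-d1)
N(-d1) = 0.35381588; N(-d2) = 0.60327326
P = 1.1000 * 0.93613086 * 0.60327326 - 1.1100 * 0.96175071 * 0.35381588 = 0.2435

Answer: Price = 0.2435


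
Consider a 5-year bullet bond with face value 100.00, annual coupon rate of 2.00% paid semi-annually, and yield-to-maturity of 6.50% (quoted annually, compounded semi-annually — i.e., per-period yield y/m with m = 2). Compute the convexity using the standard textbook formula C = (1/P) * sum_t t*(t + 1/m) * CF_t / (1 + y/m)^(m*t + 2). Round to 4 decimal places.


Coupon per period c = face * coupon_rate / m = 1.000000
Periods per year m = 2; per-period yield y/m = 0.032500
Number of cashflows N = 10
Cashflows (t years, CF_t, discount factor 1/(1+y/m)^(m*t), PV):
  t = 0.5000: CF_t = 1.000000, DF = 0.968523, PV = 0.968523
  t = 1.0000: CF_t = 1.000000, DF = 0.938037, PV = 0.938037
  t = 1.5000: CF_t = 1.000000, DF = 0.908510, PV = 0.908510
  t = 2.0000: CF_t = 1.000000, DF = 0.879913, PV = 0.879913
  t = 2.5000: CF_t = 1.000000, DF = 0.852216, PV = 0.852216
  t = 3.0000: CF_t = 1.000000, DF = 0.825391, PV = 0.825391
  t = 3.5000: CF_t = 1.000000, DF = 0.799410, PV = 0.799410
  t = 4.0000: CF_t = 1.000000, DF = 0.774247, PV = 0.774247
  t = 4.5000: CF_t = 1.000000, DF = 0.749876, PV = 0.749876
  t = 5.0000: CF_t = 101.000000, DF = 0.726272, PV = 73.353488
Price P = sum_t PV_t = 81.049611
Convexity numerator sum_t t*(t + 1/m) * CF_t / (1+y/m)^(m*t + 2):
  t = 0.5000: term = 0.454255
  t = 1.0000: term = 1.319870
  t = 1.5000: term = 2.556648
  t = 2.0000: term = 4.126954
  t = 2.5000: term = 5.995575
  t = 3.0000: term = 8.129593
  t = 3.5000: term = 10.498264
  t = 4.0000: term = 13.072899
  t = 4.5000: term = 15.826754
  t = 5.0000: term = 1892.227473
Convexity = (1/P) * sum = 1954.208285 / 81.049611 = 24.111260

Answer: Convexity = 24.1113


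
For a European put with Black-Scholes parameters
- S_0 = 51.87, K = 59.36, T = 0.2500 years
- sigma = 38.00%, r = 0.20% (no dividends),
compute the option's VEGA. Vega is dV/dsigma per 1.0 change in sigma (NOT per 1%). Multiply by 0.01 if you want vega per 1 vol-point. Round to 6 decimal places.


Answer: Vega = 8.578180

Derivation:
d1 = -0.6122632131; d2 = -0.8022632131
phi(d1) = 0.3307568868; exp(-qT) = 1.0000000000; exp(-rT) = 0.9995001250
Vega = S * exp(-qT) * phi(d1) * sqrt(T) = 51.8700 * 1.0000000000 * 0.3307568868 * 0.5000000000 = 8.578180


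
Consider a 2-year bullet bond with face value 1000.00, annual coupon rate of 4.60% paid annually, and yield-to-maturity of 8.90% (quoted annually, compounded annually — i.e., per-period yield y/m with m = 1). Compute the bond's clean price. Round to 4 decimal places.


Coupon per period c = face * coupon_rate / m = 46.000000
Periods per year m = 1; per-period yield y/m = 0.089000
Number of cashflows N = 2
Cashflows (t years, CF_t, discount factor 1/(1+y/m)^(m*t), PV):
  t = 1.0000: CF_t = 46.000000, DF = 0.918274, PV = 42.240588
  t = 2.0000: CF_t = 1046.000000, DF = 0.843226, PV = 882.014907
Price P = sum_t PV_t = 924.255494

Answer: Price = 924.2555


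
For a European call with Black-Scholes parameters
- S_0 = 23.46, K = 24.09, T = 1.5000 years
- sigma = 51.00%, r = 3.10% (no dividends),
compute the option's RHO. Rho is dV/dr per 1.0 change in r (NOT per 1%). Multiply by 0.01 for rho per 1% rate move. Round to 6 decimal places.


Answer: Rho = 13.439490

Derivation:
d1 = 0.3443294586; d2 = -0.2802904259
phi(d1) = 0.3759797771; exp(-qT) = 1.0000000000; exp(-rT) = 0.9545645606
N(d2) = 0.3896273478
Rho = K*T*exp(-rT)*N(d2) = 24.0900 * 1.5000 * 0.9545645606 * 0.3896273478 = 13.439490


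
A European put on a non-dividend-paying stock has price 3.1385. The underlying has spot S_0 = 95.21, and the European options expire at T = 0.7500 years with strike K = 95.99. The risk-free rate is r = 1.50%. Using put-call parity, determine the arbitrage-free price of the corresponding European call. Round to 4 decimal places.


Answer: Call price = 3.4323

Derivation:
Put-call parity: C - P = S_0 * exp(-qT) - K * exp(-rT).
S_0 * exp(-qT) = 95.2100 * 1.00000000 = 95.21000000
K * exp(-rT) = 95.9900 * 0.98881304 = 94.91616415
C = P + S*exp(-qT) - K*exp(-rT)
C = 3.1385 + 95.21000000 - 94.91616415 = 3.4323


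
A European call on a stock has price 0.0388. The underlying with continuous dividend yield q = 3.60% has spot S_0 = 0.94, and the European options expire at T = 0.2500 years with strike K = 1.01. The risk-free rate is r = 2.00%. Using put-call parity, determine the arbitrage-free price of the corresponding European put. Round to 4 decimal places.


Answer: Put price = 0.1122

Derivation:
Put-call parity: C - P = S_0 * exp(-qT) - K * exp(-rT).
S_0 * exp(-qT) = 0.9400 * 0.99104038 = 0.93157796
K * exp(-rT) = 1.0100 * 0.99501248 = 1.00496260
P = C - S*exp(-qT) + K*exp(-rT)
P = 0.0388 - 0.93157796 + 1.00496260 = 0.1122


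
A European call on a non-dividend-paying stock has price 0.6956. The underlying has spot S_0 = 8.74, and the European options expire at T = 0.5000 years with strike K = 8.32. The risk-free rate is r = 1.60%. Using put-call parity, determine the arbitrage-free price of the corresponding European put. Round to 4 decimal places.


Put-call parity: C - P = S_0 * exp(-qT) - K * exp(-rT).
S_0 * exp(-qT) = 8.7400 * 1.00000000 = 8.74000000
K * exp(-rT) = 8.3200 * 0.99203191 = 8.25370553
P = C - S*exp(-qT) + K*exp(-rT)
P = 0.6956 - 8.74000000 + 8.25370553 = 0.2093

Answer: Put price = 0.2093


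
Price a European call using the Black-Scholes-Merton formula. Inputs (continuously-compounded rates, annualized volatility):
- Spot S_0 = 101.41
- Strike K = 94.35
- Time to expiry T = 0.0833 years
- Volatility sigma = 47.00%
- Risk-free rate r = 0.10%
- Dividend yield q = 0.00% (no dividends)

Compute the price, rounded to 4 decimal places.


d1 = (ln(S/K) + (r - q + 0.5*sigma^2) * T) / (sigma * sqrt(T)) = 0.60039892
d2 = d1 - sigma * sqrt(T) = 0.46474875
exp(-rT) = 0.99991670; exp(-qT) = 1.00000000
C = S_0 * exp(-qT) * N(d1) - K * exp(-rT) * N(d2)
N(d1) = 0.72587980; N(d2) = 0.67894430
C = 101.4100 * 1.00000000 * 0.72587980 - 94.3500 * 0.99991670 * 0.67894430 = 9.5584

Answer: Price = 9.5584


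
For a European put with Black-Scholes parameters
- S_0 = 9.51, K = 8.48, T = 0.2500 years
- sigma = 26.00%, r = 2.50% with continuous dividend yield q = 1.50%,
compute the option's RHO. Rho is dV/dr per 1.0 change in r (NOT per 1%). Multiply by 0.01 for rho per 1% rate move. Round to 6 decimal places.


d1 = 0.9660263596; d2 = 0.8360263596
phi(d1) = 0.2501881618; exp(-qT) = 0.9962570225; exp(-rT) = 0.9937694906
N(-d2) = 0.2015700370
Rho = -K*T*exp(-rT)*N(-d2) = -8.4800 * 0.2500 * 0.9937694906 * 0.2015700370 = -0.424666

Answer: Rho = -0.424666


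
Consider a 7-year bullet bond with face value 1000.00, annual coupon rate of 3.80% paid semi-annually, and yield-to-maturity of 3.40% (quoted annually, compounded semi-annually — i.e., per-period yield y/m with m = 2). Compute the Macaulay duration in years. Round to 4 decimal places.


Answer: Macaulay duration = 6.2235 years

Derivation:
Coupon per period c = face * coupon_rate / m = 19.000000
Periods per year m = 2; per-period yield y/m = 0.017000
Number of cashflows N = 14
Cashflows (t years, CF_t, discount factor 1/(1+y/m)^(m*t), PV):
  t = 0.5000: CF_t = 19.000000, DF = 0.983284, PV = 18.682399
  t = 1.0000: CF_t = 19.000000, DF = 0.966848, PV = 18.370107
  t = 1.5000: CF_t = 19.000000, DF = 0.950686, PV = 18.063036
  t = 2.0000: CF_t = 19.000000, DF = 0.934795, PV = 17.761097
  t = 2.5000: CF_t = 19.000000, DF = 0.919169, PV = 17.464206
  t = 3.0000: CF_t = 19.000000, DF = 0.903804, PV = 17.172277
  t = 3.5000: CF_t = 19.000000, DF = 0.888696, PV = 16.885228
  t = 4.0000: CF_t = 19.000000, DF = 0.873841, PV = 16.602977
  t = 4.5000: CF_t = 19.000000, DF = 0.859234, PV = 16.325445
  t = 5.0000: CF_t = 19.000000, DF = 0.844871, PV = 16.052551
  t = 5.5000: CF_t = 19.000000, DF = 0.830748, PV = 15.784220
  t = 6.0000: CF_t = 19.000000, DF = 0.816862, PV = 15.520373
  t = 6.5000: CF_t = 19.000000, DF = 0.803207, PV = 15.260937
  t = 7.0000: CF_t = 1019.000000, DF = 0.789781, PV = 804.786797
Price P = sum_t PV_t = 1024.731652
Macaulay numerator sum_t t * PV_t:
  t * PV_t at t = 0.5000: 9.341200
  t * PV_t at t = 1.0000: 18.370107
  t * PV_t at t = 1.5000: 27.094554
  t * PV_t at t = 2.0000: 35.522194
  t * PV_t at t = 2.5000: 43.660514
  t * PV_t at t = 3.0000: 51.516831
  t * PV_t at t = 3.5000: 59.098298
  t * PV_t at t = 4.0000: 66.411910
  t * PV_t at t = 4.5000: 73.464502
  t * PV_t at t = 5.0000: 80.262757
  t * PV_t at t = 5.5000: 86.813209
  t * PV_t at t = 6.0000: 93.122240
  t * PV_t at t = 6.5000: 99.196094
  t * PV_t at t = 7.0000: 5633.507581
Macaulay duration D = (sum_t t * PV_t) / P = 6377.381991 / 1024.731652 = 6.223465
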